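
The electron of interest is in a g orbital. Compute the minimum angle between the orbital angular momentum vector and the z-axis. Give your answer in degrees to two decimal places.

θ_min ≈ 26.57°

A g state has l = 4.
|L| = √(l(l+1)) ℏ = 2√5 ℏ.
The smallest angle corresponds to the largest L_z, i.e. m_l = l = 4, giving L_z = 4ℏ.
cos θ_min = 4/√20, so θ_min ≈ 26.57°.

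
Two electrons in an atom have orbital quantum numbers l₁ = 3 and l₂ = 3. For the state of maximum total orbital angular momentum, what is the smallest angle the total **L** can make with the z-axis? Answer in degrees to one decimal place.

The total orbital quantum number L ranges from |l₁ − l₂| to l₁ + l₂ in integer steps.
L ∈ {0, 1, 2, 3, 4, 5, 6}.
The maximum is L = 6, with |L_tot| = ℏ√(6·7) = √42 ℏ.
The minimum angle with z is arccos(6/√42) ≈ 22.2°.

θ_min ≈ 22.2°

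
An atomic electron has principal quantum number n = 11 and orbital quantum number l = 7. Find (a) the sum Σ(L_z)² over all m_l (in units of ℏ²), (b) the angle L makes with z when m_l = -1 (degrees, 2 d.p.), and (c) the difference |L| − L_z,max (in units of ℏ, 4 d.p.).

Σ(L_z)² = 280 ℏ²; θ(m_l=-1) ≈ 97.68°; |L|−L_z,max ≈ 0.4833ℏ

Σ m_l² = 280, so Σ(L_z)² = 280 ℏ².
For m_l = -1: cos θ = -1/√56, θ ≈ 97.68°.
|L| − L_z,max = (2√14 − 7)ℏ ≈ 0.4833ℏ.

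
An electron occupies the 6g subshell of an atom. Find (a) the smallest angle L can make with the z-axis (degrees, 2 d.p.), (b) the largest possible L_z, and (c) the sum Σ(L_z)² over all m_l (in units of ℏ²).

6g means n = 6, l = 4.
cos θ_min = 4/√20, so θ_min ≈ 26.57°.
L_z,max = lℏ = 4ℏ.
Σ m_l² = 60, so Σ(L_z)² = 60 ℏ².

θ_min ≈ 26.57°; L_z,max = 4ℏ; Σ(L_z)² = 60 ℏ²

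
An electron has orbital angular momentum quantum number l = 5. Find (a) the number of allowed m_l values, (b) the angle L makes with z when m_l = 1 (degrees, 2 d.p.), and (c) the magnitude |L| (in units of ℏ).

There are 2l+1 = 11 values of m_l.
For m_l = 1: cos θ = 1/√30, θ ≈ 79.48°.
|L| = ℏ√(5·6) = √30 ℏ ≈ 5.477ℏ.

11 values; θ(m_l=1) ≈ 79.48°; |L| = √30 ℏ ≈ 5.477ℏ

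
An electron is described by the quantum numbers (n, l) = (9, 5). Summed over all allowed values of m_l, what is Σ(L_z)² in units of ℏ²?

The allowed m_l values are -5, -4, -3, -2, -1, 0, 1, 2, 3, 4, 5.
Summing m² from −5 to 5: Σ m_l² = 110.

Σ(L_z)² = 110 ℏ²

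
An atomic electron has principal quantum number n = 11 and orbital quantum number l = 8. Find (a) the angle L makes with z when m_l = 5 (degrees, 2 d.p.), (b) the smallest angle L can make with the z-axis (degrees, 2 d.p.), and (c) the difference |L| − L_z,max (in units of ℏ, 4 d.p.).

For m_l = 5: cos θ = 5/√72, θ ≈ 53.90°.
cos θ_min = 8/√72, so θ_min ≈ 19.47°.
|L| − L_z,max = (6√2 − 8)ℏ ≈ 0.4853ℏ.

θ(m_l=5) ≈ 53.90°; θ_min ≈ 19.47°; |L|−L_z,max ≈ 0.4853ℏ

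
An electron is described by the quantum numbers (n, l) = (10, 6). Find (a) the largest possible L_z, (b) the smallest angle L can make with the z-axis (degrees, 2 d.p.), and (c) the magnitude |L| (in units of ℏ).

L_z,max = 6ℏ; θ_min ≈ 22.21°; |L| = √42 ℏ ≈ 6.481ℏ

L_z,max = lℏ = 6ℏ.
cos θ_min = 6/√42, so θ_min ≈ 22.21°.
|L| = ℏ√(6·7) = √42 ℏ ≈ 6.481ℏ.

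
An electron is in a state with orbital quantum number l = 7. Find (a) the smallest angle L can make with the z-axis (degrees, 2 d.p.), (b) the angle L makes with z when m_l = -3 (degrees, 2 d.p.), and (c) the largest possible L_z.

cos θ_min = 7/√56, so θ_min ≈ 20.70°.
For m_l = -3: cos θ = -3/√56, θ ≈ 113.63°.
L_z,max = lℏ = 7ℏ.

θ_min ≈ 20.70°; θ(m_l=-3) ≈ 113.63°; L_z,max = 7ℏ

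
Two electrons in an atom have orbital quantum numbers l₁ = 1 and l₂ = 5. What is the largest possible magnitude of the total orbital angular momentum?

|L_tot|_max = √42 ℏ ≈ 6.481ℏ

L runs from |1 − 5| = 4 to 1 + 5 = 6.
Allowed values: L = 4, 5, 6.
The largest magnitude corresponds to L = 6: |L_tot| = ℏ√(6·7) = √42 ℏ.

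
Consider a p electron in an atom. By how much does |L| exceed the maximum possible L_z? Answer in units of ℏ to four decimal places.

|L| − L_z,max ≈ 0.4142ℏ

The letter p corresponds to l = 1.
|L| = √2 ℏ ≈ 1.4142ℏ, while L_z,max = lℏ = 1ℏ.
The difference is (√2 − 1)ℏ ≈ 0.4142ℏ.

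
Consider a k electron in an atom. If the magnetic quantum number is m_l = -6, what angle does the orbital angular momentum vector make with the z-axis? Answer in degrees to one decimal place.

θ ≈ 143.3°

A k state has l = 7.
|L| = ℏ√(l(l+1)) = 2√14 ℏ.
L_z = m_l ℏ = −6ℏ.
cos θ = L_z/|L| = -6/√56, so θ ≈ 143.3°.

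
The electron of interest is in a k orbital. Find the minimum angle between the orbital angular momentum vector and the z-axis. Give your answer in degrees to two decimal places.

For a k orbital, l = 7.
|L|² = l(l+1)ℏ² = 56ℏ², so |L| = 2√14 ℏ.
The smallest angle corresponds to the largest L_z, i.e. m_l = l = 7, giving L_z = 7ℏ.
cos θ_min = 7/√56, so θ_min ≈ 20.70°.

θ_min ≈ 20.70°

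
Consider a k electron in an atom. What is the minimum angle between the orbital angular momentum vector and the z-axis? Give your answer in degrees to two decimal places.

θ_min ≈ 20.70°

A k state has l = 7.
|L| = √(l(l+1)) ℏ = 2√14 ℏ.
The smallest angle corresponds to the largest L_z, i.e. m_l = l = 7, giving L_z = 7ℏ.
cos θ_min = 7/√56, so θ_min ≈ 20.70°.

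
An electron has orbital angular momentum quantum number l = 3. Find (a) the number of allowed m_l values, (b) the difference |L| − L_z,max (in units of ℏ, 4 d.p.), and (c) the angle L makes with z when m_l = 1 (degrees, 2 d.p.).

7 values; |L|−L_z,max ≈ 0.4641ℏ; θ(m_l=1) ≈ 73.22°

There are 2l+1 = 7 values of m_l.
|L| − L_z,max = (2√3 − 3)ℏ ≈ 0.4641ℏ.
For m_l = 1: cos θ = 1/√12, θ ≈ 73.22°.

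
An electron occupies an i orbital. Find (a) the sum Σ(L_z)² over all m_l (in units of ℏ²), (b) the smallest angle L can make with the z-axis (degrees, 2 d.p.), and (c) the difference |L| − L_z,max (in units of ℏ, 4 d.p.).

I corresponds to l = 6.
Σ m_l² = 182, so Σ(L_z)² = 182 ℏ².
cos θ_min = 6/√42, so θ_min ≈ 22.21°.
|L| − L_z,max = (√42 − 6)ℏ ≈ 0.4807ℏ.

Σ(L_z)² = 182 ℏ²; θ_min ≈ 22.21°; |L|−L_z,max ≈ 0.4807ℏ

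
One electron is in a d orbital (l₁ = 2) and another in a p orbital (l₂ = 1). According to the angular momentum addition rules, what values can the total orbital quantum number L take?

L runs from |2 − 1| = 1 to 2 + 1 = 3.
L ∈ {1, 2, 3}.

L = 1, 2, 3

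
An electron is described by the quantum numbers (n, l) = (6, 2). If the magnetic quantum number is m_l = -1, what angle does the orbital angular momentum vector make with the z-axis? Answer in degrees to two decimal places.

θ ≈ 114.09°

|L| = ℏ√(l(l+1)) = √6 ℏ.
L_z = m_l ℏ = −1ℏ.
cos θ = L_z/|L| = -1/√6, so θ ≈ 114.09°.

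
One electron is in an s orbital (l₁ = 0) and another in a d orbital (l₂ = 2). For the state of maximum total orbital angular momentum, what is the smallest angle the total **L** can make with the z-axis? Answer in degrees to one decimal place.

By the triangle rule, |l₁ − l₂| ≤ L ≤ l₁ + l₂.
L ∈ {2}.
The maximum is L = 2, with |L_tot| = ℏ√(2·3) = √6 ℏ.
The minimum angle with z is arccos(2/√6) ≈ 35.3°.

θ_min ≈ 35.3°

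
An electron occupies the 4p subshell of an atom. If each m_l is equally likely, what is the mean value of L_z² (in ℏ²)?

4p means n = 4, l = 1.
m_l ∈ {-1, 0, 1}.
⟨L_z²⟩ = ℏ²·l(l+1)/3 = 0.6667ℏ².

⟨L_z²⟩ = 0.6667 ℏ²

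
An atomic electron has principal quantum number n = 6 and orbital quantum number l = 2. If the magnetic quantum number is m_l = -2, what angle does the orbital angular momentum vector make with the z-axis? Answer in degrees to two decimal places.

|L|² = l(l+1)ℏ² = 6ℏ², so |L| = √6 ℏ.
L_z = m_l ℏ = −2ℏ.
cos θ = L_z/|L| = -2/√6, so θ ≈ 144.74°.

θ ≈ 144.74°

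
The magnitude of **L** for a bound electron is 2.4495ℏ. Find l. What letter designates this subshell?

l = 2 (d orbital)

(|L|/ℏ)² = l(l+1) = 6.
Solving: l = 2.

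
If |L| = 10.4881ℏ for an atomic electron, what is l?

l = 10

Since |L|² = l(l+1)ℏ², l(l+1) = 110.
Solving: l = 10.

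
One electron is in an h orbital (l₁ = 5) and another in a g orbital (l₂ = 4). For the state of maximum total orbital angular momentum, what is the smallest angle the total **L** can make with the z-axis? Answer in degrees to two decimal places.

θ_min ≈ 18.43°

L runs from |5 − 4| = 1 to 5 + 4 = 9.
So L can be 1, 2, 3, 4, 5, 6, 7, 8, 9.
The maximum is L = 9, with |L_tot| = ℏ√(9·10) = 3√10 ℏ.
The minimum angle with z is arccos(9/√90) ≈ 18.43°.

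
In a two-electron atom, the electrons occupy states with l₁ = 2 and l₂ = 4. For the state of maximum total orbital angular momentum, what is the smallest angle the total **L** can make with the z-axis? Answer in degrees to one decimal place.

θ_min ≈ 22.2°

L runs from |2 − 4| = 2 to 2 + 4 = 6.
Allowed values: L = 2, 3, 4, 5, 6.
The maximum is L = 6, with |L_tot| = ℏ√(6·7) = √42 ℏ.
The minimum angle with z is arccos(6/√42) ≈ 22.2°.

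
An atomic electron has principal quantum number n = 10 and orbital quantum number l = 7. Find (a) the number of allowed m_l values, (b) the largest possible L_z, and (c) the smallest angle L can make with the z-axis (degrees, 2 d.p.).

There are 2l+1 = 15 values of m_l.
L_z,max = lℏ = 7ℏ.
cos θ_min = 7/√56, so θ_min ≈ 20.70°.

15 values; L_z,max = 7ℏ; θ_min ≈ 20.70°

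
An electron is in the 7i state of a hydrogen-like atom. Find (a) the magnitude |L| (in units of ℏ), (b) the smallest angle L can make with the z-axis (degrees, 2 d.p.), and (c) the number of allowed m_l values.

For 7i, l = 6.
|L| = ℏ√(6·7) = √42 ℏ ≈ 6.481ℏ.
cos θ_min = 6/√42, so θ_min ≈ 22.21°.
There are 2l+1 = 13 values of m_l.

|L| = √42 ℏ ≈ 6.481ℏ; θ_min ≈ 22.21°; 13 values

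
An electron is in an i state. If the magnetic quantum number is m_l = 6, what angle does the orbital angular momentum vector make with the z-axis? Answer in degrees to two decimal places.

I corresponds to l = 6.
|L|² = l(l+1)ℏ² = 42ℏ², so |L| = √42 ℏ.
L_z = m_l ℏ = 6ℏ.
cos θ = L_z/|L| = 6/√42, so θ ≈ 22.21°.

θ ≈ 22.21°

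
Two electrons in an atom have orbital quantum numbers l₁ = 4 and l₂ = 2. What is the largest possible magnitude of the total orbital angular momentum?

Angular momentum addition gives L = |l₁ − l₂|, …, l₁ + l₂.
Allowed values: L = 2, 3, 4, 5, 6.
The largest magnitude corresponds to L = 6: |L_tot| = ℏ√(6·7) = √42 ℏ.

|L_tot|_max = √42 ℏ ≈ 6.481ℏ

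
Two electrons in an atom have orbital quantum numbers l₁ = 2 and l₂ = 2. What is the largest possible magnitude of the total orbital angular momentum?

|L_tot|_max = 2√5 ℏ ≈ 4.472ℏ

The total orbital quantum number L ranges from |l₁ − l₂| to l₁ + l₂ in integer steps.
Allowed values: L = 0, 1, 2, 3, 4.
The largest magnitude corresponds to L = 4: |L_tot| = ℏ√(4·5) = 2√5 ℏ.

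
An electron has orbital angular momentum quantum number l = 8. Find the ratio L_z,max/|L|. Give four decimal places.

L_z,max/|L| = 0.9428

|L| = 6√2 ℏ ≈ 8.4853ℏ, while L_z,max = lℏ = 8ℏ.
L_z,max/|L| = 8/√72 = 0.9428.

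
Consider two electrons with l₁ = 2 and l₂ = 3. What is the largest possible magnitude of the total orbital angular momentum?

By the triangle rule, |l₁ − l₂| ≤ L ≤ l₁ + l₂.
Allowed values: L = 1, 2, 3, 4, 5.
The largest magnitude corresponds to L = 5: |L_tot| = ℏ√(5·6) = √30 ℏ.

|L_tot|_max = √30 ℏ ≈ 5.477ℏ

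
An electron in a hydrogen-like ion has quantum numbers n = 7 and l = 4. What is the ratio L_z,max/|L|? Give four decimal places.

|L| = 2√5 ℏ ≈ 4.4721ℏ, while L_z,max = lℏ = 4ℏ.
L_z,max/|L| = 4/√20 = 0.8944.

L_z,max/|L| = 0.8944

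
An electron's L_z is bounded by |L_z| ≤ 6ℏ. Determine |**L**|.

The maximum L_z equals lℏ, giving l = 6.
|L| = √(l(l+1)) ℏ = √42 ℏ.

|L| = √42 ℏ ≈ 6.481ℏ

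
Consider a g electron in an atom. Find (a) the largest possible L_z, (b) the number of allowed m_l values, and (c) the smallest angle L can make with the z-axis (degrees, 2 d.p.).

L_z,max = 4ℏ; 9 values; θ_min ≈ 26.57°

A g state has l = 4.
L_z,max = lℏ = 4ℏ.
There are 2l+1 = 9 values of m_l.
cos θ_min = 4/√20, so θ_min ≈ 26.57°.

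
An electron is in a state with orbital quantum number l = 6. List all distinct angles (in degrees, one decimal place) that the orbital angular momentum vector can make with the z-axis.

|L| = ℏ√(l(l+1)) = √42 ℏ.
cos θ = m_l/√42 for each m_l ∈ {-6, -5, -4, -3, -2, -1, 0, 1, 2, 3, 4, 5, 6}.

θ ∈ {22.2°, 39.5°, 51.9°, 62.4°, 72.0°, 81.1°, 90.0°, 98.9°, 108.0°, 117.6°, 128.1°, 140.5°, 157.8°}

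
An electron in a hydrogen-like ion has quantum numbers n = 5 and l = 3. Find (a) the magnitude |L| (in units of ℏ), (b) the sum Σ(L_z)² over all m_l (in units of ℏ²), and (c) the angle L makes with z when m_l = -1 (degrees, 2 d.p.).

|L| = 2√3 ℏ ≈ 3.464ℏ; Σ(L_z)² = 28 ℏ²; θ(m_l=-1) ≈ 106.78°

|L| = ℏ√(3·4) = 2√3 ℏ ≈ 3.464ℏ.
Σ m_l² = 28, so Σ(L_z)² = 28 ℏ².
For m_l = -1: cos θ = -1/√12, θ ≈ 106.78°.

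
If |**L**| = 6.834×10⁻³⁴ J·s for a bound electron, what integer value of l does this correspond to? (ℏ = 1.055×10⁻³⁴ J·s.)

l = 6

Dividing by ℏ: |L|/ℏ ≈ 6.478.
l(l+1) ≈ 6.478² ≈ 41.96, so l = 6.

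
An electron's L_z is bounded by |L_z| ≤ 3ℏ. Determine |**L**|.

|L| = 2√3 ℏ ≈ 3.464ℏ

The maximum L_z equals lℏ, giving l = 3.
|L| = √(l(l+1)) ℏ = 2√3 ℏ.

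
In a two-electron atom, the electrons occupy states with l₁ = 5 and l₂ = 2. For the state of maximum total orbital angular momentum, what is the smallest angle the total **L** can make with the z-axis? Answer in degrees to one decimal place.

By the triangle rule, |l₁ − l₂| ≤ L ≤ l₁ + l₂.
Allowed values: L = 3, 4, 5, 6, 7.
The maximum is L = 7, with |L_tot| = ℏ√(7·8) = 2√14 ℏ.
The minimum angle with z is arccos(7/√56) ≈ 20.7°.

θ_min ≈ 20.7°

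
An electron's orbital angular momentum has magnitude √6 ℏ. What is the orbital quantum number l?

l = 2

(|L|/ℏ)² = l(l+1) = 6.
Solving: l = 2.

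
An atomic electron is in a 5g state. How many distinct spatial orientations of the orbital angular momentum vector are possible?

5g means n = 5, l = 4.
The number of m_l values is 2l + 1 = 2·4 + 1 = 9.

9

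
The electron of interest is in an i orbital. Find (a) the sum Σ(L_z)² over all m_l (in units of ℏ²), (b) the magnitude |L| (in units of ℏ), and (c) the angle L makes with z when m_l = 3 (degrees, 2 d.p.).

Σ(L_z)² = 182 ℏ²; |L| = √42 ℏ ≈ 6.481ℏ; θ(m_l=3) ≈ 62.42°

For an i orbital, l = 6.
Σ m_l² = 182, so Σ(L_z)² = 182 ℏ².
|L| = ℏ√(6·7) = √42 ℏ ≈ 6.481ℏ.
For m_l = 3: cos θ = 3/√42, θ ≈ 62.42°.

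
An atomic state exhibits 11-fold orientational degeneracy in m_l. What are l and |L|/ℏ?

11 = 2l + 1, so l = (11−1)/2 = 5.
|L| = ℏ√(l(l+1)) = ℏ√(5·6) = √30 ℏ.

l = 5, |L| = √30 ℏ ≈ 5.477ℏ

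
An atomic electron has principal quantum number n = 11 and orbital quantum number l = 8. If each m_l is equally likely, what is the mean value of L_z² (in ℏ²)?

⟨L_z²⟩ = 24 ℏ²

m_l runs from −8 to 8, i.e. {-8, -7, -6, -5, -4, -3, -2, -1, 0, 1, 2, 3, 4, 5, 6, 7, 8}.
Average of L_z² over 17 states: 408/17 ℏ² = 24 ℏ².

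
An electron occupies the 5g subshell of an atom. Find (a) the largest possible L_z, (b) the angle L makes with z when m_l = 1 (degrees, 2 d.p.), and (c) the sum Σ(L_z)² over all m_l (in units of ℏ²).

L_z,max = 4ℏ; θ(m_l=1) ≈ 77.08°; Σ(L_z)² = 60 ℏ²

5g means n = 5, l = 4.
L_z,max = lℏ = 4ℏ.
For m_l = 1: cos θ = 1/√20, θ ≈ 77.08°.
Σ m_l² = 60, so Σ(L_z)² = 60 ℏ².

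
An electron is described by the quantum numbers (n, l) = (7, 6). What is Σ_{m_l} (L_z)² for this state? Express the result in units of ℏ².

m_l runs from −6 to 6, i.e. {-6, -5, -4, -3, -2, -1, 0, 1, 2, 3, 4, 5, 6}.
Summing m² from −6 to 6: Σ m_l² = 182.

Σ(L_z)² = 182 ℏ²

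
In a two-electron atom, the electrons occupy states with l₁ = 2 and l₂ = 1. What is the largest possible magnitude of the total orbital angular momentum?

Angular momentum addition gives L = |l₁ − l₂|, …, l₁ + l₂.
L ∈ {1, 2, 3}.
The largest magnitude corresponds to L = 3: |L_tot| = ℏ√(3·4) = 2√3 ℏ.

|L_tot|_max = 2√3 ℏ ≈ 3.464ℏ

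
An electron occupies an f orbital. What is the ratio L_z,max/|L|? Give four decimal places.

The letter f corresponds to l = 3.
|L| = 2√3 ℏ ≈ 3.4641ℏ, while L_z,max = lℏ = 3ℏ.
L_z,max/|L| = 3/√12 = 0.8660.

L_z,max/|L| = 0.8660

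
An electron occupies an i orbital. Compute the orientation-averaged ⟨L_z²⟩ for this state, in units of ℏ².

⟨L_z²⟩ = 14 ℏ²

The letter i corresponds to l = 6.
The allowed m_l values are -6, -5, -4, -3, -2, -1, 0, 1, 2, 3, 4, 5, 6.
⟨L_z²⟩ = ℏ²·l(l+1)/3 = 14ℏ².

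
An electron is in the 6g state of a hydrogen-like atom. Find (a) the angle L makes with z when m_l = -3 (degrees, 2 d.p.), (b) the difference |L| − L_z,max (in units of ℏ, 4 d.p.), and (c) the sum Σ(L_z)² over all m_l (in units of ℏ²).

θ(m_l=-3) ≈ 132.13°; |L|−L_z,max ≈ 0.4721ℏ; Σ(L_z)² = 60 ℏ²

For 6g, l = 4.
For m_l = -3: cos θ = -3/√20, θ ≈ 132.13°.
|L| − L_z,max = (2√5 − 4)ℏ ≈ 0.4721ℏ.
Σ m_l² = 60, so Σ(L_z)² = 60 ℏ².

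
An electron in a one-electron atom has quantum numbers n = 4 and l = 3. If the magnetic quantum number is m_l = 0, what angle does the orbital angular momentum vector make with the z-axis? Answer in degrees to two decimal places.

|L|² = l(l+1)ℏ² = 12ℏ², so |L| = 2√3 ℏ.
L_z = m_l ℏ = 0ℏ.
cos θ = L_z/|L| = 0/√12, so θ ≈ 90.00°.

θ ≈ 90.00°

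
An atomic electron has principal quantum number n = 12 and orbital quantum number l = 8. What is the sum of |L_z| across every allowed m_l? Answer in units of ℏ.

Σ|L_z| = 72 ℏ

The allowed m_l values are -8, -7, -6, -5, -4, -3, -2, -1, 0, 1, 2, 3, 4, 5, 6, 7, 8.
Σ|m_l| = 2(1+2+…+8) = 72.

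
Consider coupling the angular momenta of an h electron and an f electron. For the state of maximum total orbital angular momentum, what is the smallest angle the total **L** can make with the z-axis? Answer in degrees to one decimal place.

L runs from |5 − 3| = 2 to 5 + 3 = 8.
So L can be 2, 3, 4, 5, 6, 7, 8.
The maximum is L = 8, with |L_tot| = ℏ√(8·9) = 6√2 ℏ.
The minimum angle with z is arccos(8/√72) ≈ 19.5°.

θ_min ≈ 19.5°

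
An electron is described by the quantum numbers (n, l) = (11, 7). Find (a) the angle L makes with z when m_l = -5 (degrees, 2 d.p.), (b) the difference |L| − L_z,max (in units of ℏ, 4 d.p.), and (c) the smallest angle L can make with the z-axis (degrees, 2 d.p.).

θ(m_l=-5) ≈ 131.92°; |L|−L_z,max ≈ 0.4833ℏ; θ_min ≈ 20.70°

For m_l = -5: cos θ = -5/√56, θ ≈ 131.92°.
|L| − L_z,max = (2√14 − 7)ℏ ≈ 0.4833ℏ.
cos θ_min = 7/√56, so θ_min ≈ 20.70°.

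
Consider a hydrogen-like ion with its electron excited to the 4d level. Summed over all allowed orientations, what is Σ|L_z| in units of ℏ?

Σ|L_z| = 6 ℏ

The 4d level has l = 2.
The allowed m_l values are -2, -1, 0, 1, 2.
Σ|m_l| = 2·2(2+1)/2 = 6.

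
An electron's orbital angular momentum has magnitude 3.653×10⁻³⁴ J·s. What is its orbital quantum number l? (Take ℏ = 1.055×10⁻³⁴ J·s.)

In units of ℏ, |L| ≈ 3.463.
Set l(l+1) = 11.99; the integer solution is l = 3.

l = 3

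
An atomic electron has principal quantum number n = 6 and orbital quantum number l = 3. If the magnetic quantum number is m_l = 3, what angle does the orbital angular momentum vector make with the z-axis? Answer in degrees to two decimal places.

|L| = ℏ√(l(l+1)) = 2√3 ℏ.
L_z = m_l ℏ = 3ℏ.
cos θ = L_z/|L| = 3/√12, so θ ≈ 30.00°.

θ ≈ 30.00°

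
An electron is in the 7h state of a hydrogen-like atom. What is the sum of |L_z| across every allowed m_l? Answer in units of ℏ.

Σ|L_z| = 30 ℏ

For 7h, l = 5.
m_l runs from −5 to 5, i.e. {-5, -4, -3, -2, -1, 0, 1, 2, 3, 4, 5}.
Σ|m_l| = 2·5(5+1)/2 = 30.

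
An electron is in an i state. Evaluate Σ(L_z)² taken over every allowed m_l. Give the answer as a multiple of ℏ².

An i state has l = 6.
m_l ∈ {-6, -5, -4, -3, -2, -1, 0, 1, 2, 3, 4, 5, 6}.
Σ m_l² = l(l+1)(2l+1)/3 = 6·7·13/3 = 182.

Σ(L_z)² = 182 ℏ²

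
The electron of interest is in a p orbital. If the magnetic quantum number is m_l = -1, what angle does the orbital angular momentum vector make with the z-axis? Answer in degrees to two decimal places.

θ ≈ 135.00°

A p state has l = 1.
|L|² = l(l+1)ℏ² = 2ℏ², so |L| = √2 ℏ.
L_z = m_l ℏ = −1ℏ.
cos θ = L_z/|L| = -1/√2, so θ ≈ 135.00°.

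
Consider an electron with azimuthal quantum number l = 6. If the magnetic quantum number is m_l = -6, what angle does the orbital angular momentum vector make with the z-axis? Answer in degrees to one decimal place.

|L| = ℏ√(l(l+1)) = √42 ℏ.
L_z = m_l ℏ = −6ℏ.
cos θ = L_z/|L| = -6/√42, so θ ≈ 157.8°.

θ ≈ 157.8°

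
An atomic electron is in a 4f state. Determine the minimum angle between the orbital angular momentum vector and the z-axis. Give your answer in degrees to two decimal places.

θ_min ≈ 30.00°

4f means n = 4, l = 3.
|L| = √(l(l+1)) ℏ = 2√3 ℏ.
The smallest angle corresponds to the largest L_z, i.e. m_l = l = 3, giving L_z = 3ℏ.
cos θ_min = 3/√12, so θ_min ≈ 30.00°.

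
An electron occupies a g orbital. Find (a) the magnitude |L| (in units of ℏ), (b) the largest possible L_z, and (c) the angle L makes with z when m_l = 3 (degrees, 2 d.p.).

For a g orbital, l = 4.
|L| = ℏ√(4·5) = 2√5 ℏ ≈ 4.472ℏ.
L_z,max = lℏ = 4ℏ.
For m_l = 3: cos θ = 3/√20, θ ≈ 47.87°.

|L| = 2√5 ℏ ≈ 4.472ℏ; L_z,max = 4ℏ; θ(m_l=3) ≈ 47.87°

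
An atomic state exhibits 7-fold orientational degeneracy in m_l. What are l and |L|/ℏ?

l = 3, |L| = 2√3 ℏ ≈ 3.464ℏ

2l + 1 = 7 ⇒ l = 3.
Then |L| = √(l(l+1)) ℏ = 2√3 ℏ.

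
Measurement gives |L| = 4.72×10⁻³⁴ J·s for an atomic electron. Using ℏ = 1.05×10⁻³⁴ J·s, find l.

l = 4

Dividing by ℏ: |L|/ℏ ≈ 4.495.
Set l(l+1) = 20.21; the integer solution is l = 4.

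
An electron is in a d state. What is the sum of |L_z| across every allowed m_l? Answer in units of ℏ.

Σ|L_z| = 6 ℏ

A d state has l = 2.
m_l runs from −2 to 2, i.e. {-2, -1, 0, 1, 2}.
Σ|m_l| = l(l+1) = 6.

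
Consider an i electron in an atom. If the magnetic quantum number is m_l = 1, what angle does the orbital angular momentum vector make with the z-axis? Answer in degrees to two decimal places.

The letter i corresponds to l = 6.
|L| = ℏ√(l(l+1)) = √42 ℏ.
L_z = m_l ℏ = 1ℏ.
cos θ = L_z/|L| = 1/√42, so θ ≈ 81.12°.

θ ≈ 81.12°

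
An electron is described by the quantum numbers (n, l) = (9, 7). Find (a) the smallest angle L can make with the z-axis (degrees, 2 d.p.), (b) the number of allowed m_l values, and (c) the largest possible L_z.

cos θ_min = 7/√56, so θ_min ≈ 20.70°.
There are 2l+1 = 15 values of m_l.
L_z,max = lℏ = 7ℏ.

θ_min ≈ 20.70°; 15 values; L_z,max = 7ℏ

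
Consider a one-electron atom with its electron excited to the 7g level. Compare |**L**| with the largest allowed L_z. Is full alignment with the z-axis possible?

The 7g level has l = 4.
|L| = 2√5 ℏ ≈ 4.4721ℏ, while L_z,max = lℏ = 4ℏ.
Since |L| > L_z,max, the vector can never point exactly along z; the closest it comes is θ_min = arccos(4/√20) ≈ 26.6°.

No: L_z,max = 4ℏ < |L| = 2√5 ℏ ≈ 4.472ℏ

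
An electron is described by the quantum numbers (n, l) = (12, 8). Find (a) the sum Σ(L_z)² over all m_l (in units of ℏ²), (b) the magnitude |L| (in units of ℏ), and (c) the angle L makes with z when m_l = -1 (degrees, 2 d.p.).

Σ(L_z)² = 408 ℏ²; |L| = 6√2 ℏ ≈ 8.485ℏ; θ(m_l=-1) ≈ 96.77°

Σ m_l² = 408, so Σ(L_z)² = 408 ℏ².
|L| = ℏ√(8·9) = 6√2 ℏ ≈ 8.485ℏ.
For m_l = -1: cos θ = -1/√72, θ ≈ 96.77°.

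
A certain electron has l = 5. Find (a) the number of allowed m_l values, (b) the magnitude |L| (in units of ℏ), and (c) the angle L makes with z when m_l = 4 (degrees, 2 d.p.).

There are 2l+1 = 11 values of m_l.
|L| = ℏ√(5·6) = √30 ℏ ≈ 5.477ℏ.
For m_l = 4: cos θ = 4/√30, θ ≈ 43.09°.

11 values; |L| = √30 ℏ ≈ 5.477ℏ; θ(m_l=4) ≈ 43.09°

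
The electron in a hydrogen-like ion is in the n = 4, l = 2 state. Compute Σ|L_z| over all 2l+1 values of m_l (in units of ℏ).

The allowed m_l values are -2, -1, 0, 1, 2.
Σ|m_l| = 2(1+2+…+2) = 6.

Σ|L_z| = 6 ℏ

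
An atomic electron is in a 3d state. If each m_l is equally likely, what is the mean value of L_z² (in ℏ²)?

⟨L_z²⟩ = 2 ℏ²

The 3d subshell has l = 2.
m_l ∈ {-2, -1, 0, 1, 2}.
⟨L_z²⟩ = ℏ²·l(l+1)/3 = 2ℏ².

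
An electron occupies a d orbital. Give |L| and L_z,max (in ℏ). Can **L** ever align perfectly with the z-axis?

For a d orbital, l = 2.
|L| = √6 ℏ ≈ 2.4495ℏ, while L_z,max = lℏ = 2ℏ.
Since |L| > L_z,max, the vector can never point exactly along z; the closest it comes is θ_min = arccos(2/√6) ≈ 35.3°.

No: L_z,max = 2ℏ < |L| = √6 ℏ ≈ 2.449ℏ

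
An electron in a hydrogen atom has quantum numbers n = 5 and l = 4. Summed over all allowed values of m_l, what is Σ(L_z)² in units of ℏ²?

m_l ∈ {-4, -3, -2, -1, 0, 1, 2, 3, 4}.
Σ m_l² = 2·(1 + 4 + 9 + 16) = 60.

Σ(L_z)² = 60 ℏ²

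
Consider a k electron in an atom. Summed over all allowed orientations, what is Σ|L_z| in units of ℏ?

For a k orbital, l = 7.
m_l runs from −7 to 7, i.e. {-7, -6, -5, -4, -3, -2, -1, 0, 1, 2, 3, 4, 5, 6, 7}.
Σ|m_l| = 2(1+2+…+7) = 56.

Σ|L_z| = 56 ℏ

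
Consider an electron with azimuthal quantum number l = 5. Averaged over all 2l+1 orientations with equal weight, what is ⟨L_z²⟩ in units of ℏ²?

⟨L_z²⟩ = 10 ℏ²

m_l runs from −5 to 5, i.e. {-5, -4, -3, -2, -1, 0, 1, 2, 3, 4, 5}.
⟨L_z²⟩ = ℏ²·l(l+1)/3 = 10ℏ².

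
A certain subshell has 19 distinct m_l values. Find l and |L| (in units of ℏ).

l = 9, |L| = 3√10 ℏ ≈ 9.487ℏ

Since there are 2l+1 = 19 values of m_l, l = 9.
|L| = ℏ√(l(l+1)) = ℏ√(9·10) = 3√10 ℏ.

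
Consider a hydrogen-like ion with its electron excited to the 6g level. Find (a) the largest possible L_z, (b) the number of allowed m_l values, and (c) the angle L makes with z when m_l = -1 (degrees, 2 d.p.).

L_z,max = 4ℏ; 9 values; θ(m_l=-1) ≈ 102.92°

The 6g level has l = 4.
L_z,max = lℏ = 4ℏ.
There are 2l+1 = 9 values of m_l.
For m_l = -1: cos θ = -1/√20, θ ≈ 102.92°.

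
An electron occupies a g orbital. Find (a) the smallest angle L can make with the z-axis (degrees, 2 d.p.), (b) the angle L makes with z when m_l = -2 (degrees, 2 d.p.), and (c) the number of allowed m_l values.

The letter g corresponds to l = 4.
cos θ_min = 4/√20, so θ_min ≈ 26.57°.
For m_l = -2: cos θ = -2/√20, θ ≈ 116.57°.
There are 2l+1 = 9 values of m_l.

θ_min ≈ 26.57°; θ(m_l=-2) ≈ 116.57°; 9 values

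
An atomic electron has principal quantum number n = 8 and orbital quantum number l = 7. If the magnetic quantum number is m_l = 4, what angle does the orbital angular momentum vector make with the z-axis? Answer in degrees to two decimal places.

θ ≈ 57.69°

|L|² = l(l+1)ℏ² = 56ℏ², so |L| = 2√14 ℏ.
L_z = m_l ℏ = 4ℏ.
cos θ = L_z/|L| = 4/√56, so θ ≈ 57.69°.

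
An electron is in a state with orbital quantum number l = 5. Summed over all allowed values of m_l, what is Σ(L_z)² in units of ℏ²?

Σ(L_z)² = 110 ℏ²

m_l ∈ {-5, -4, -3, -2, -1, 0, 1, 2, 3, 4, 5}.
Summing m² from −5 to 5: Σ m_l² = 110.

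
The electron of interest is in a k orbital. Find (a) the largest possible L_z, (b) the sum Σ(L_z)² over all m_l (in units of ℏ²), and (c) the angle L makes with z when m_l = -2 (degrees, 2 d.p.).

The letter k corresponds to l = 7.
L_z,max = lℏ = 7ℏ.
Σ m_l² = 280, so Σ(L_z)² = 280 ℏ².
For m_l = -2: cos θ = -2/√56, θ ≈ 105.50°.

L_z,max = 7ℏ; Σ(L_z)² = 280 ℏ²; θ(m_l=-2) ≈ 105.50°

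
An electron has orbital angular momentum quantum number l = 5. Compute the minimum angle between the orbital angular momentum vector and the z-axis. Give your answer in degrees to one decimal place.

θ_min ≈ 24.1°

|L|² = l(l+1)ℏ² = 30ℏ², so |L| = √30 ℏ.
The smallest angle corresponds to the largest L_z, i.e. m_l = l = 5, giving L_z = 5ℏ.
cos θ_min = 5/√30, so θ_min ≈ 24.1°.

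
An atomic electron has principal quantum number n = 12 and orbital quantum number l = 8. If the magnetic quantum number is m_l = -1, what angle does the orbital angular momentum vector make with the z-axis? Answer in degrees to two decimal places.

θ ≈ 96.77°

|L| = ℏ√(l(l+1)) = 6√2 ℏ.
L_z = m_l ℏ = −1ℏ.
cos θ = L_z/|L| = -1/√72, so θ ≈ 96.77°.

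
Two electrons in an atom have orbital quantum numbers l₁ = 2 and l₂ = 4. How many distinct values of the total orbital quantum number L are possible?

5

The total orbital quantum number L ranges from |l₁ − l₂| to l₁ + l₂ in integer steps.
Allowed values: L = 2, 3, 4, 5, 6.
That is 5 values.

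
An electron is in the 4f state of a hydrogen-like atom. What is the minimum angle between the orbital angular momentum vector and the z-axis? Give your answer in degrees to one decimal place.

4f means n = 4, l = 3.
|L| = √(l(l+1)) ℏ = 2√3 ℏ.
The smallest angle corresponds to the largest L_z, i.e. m_l = l = 3, giving L_z = 3ℏ.
cos θ_min = 3/√12, so θ_min ≈ 30.0°.

θ_min ≈ 30.0°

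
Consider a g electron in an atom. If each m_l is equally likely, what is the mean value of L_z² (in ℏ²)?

For a g orbital, l = 4.
The allowed m_l values are -4, -3, -2, -1, 0, 1, 2, 3, 4.
⟨L_z²⟩ = ℏ²·l(l+1)/3 = 6.667ℏ².

⟨L_z²⟩ = 6.667 ℏ²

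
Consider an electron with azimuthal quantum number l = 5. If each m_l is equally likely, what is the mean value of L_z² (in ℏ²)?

⟨L_z²⟩ = 10 ℏ²

m_l ∈ {-5, -4, -3, -2, -1, 0, 1, 2, 3, 4, 5}.
⟨L_z²⟩ = ℏ²·(Σ m_l²)/(2l+1) = ℏ²·110/11 = 10ℏ².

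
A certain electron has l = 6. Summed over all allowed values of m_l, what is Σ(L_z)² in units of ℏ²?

Σ(L_z)² = 182 ℏ²

m_l runs from −6 to 6, i.e. {-6, -5, -4, -3, -2, -1, 0, 1, 2, 3, 4, 5, 6}.
Σ m_l² = 2·(1 + 4 + 9 + 16 + 25 + 36) = 182.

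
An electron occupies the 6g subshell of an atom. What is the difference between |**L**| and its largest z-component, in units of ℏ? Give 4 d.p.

The 6g subshell has l = 4.
|L| = 2√5 ℏ ≈ 4.4721ℏ, while L_z,max = lℏ = 4ℏ.
The difference is (2√5 − 4)ℏ ≈ 0.4721ℏ.

|L| − L_z,max ≈ 0.4721ℏ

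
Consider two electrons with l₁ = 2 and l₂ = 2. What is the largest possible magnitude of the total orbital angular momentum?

L runs from |2 − 2| = 0 to 2 + 2 = 4.
Allowed values: L = 0, 1, 2, 3, 4.
The largest magnitude corresponds to L = 4: |L_tot| = ℏ√(4·5) = 2√5 ℏ.

|L_tot|_max = 2√5 ℏ ≈ 4.472ℏ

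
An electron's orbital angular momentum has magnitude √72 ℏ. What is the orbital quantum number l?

Since |L|² = l(l+1)ℏ², l(l+1) = 72.
l² + l − 72 = 0 ⇒ l = 8.

l = 8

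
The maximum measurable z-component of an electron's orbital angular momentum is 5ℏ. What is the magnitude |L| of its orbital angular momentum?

|L| = √30 ℏ ≈ 5.477ℏ

The maximum L_z equals lℏ, giving l = 5.
|L| = √(l(l+1)) ℏ = √30 ℏ.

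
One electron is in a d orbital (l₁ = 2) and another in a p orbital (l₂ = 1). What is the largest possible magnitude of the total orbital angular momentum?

|L_tot|_max = 2√3 ℏ ≈ 3.464ℏ

By the triangle rule, |l₁ − l₂| ≤ L ≤ l₁ + l₂.
L ∈ {1, 2, 3}.
The largest magnitude corresponds to L = 3: |L_tot| = ℏ√(3·4) = 2√3 ℏ.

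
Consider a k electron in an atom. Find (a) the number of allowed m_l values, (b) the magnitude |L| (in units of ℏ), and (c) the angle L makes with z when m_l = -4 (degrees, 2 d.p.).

15 values; |L| = 2√14 ℏ ≈ 7.483ℏ; θ(m_l=-4) ≈ 122.31°

For a k orbital, l = 7.
There are 2l+1 = 15 values of m_l.
|L| = ℏ√(7·8) = 2√14 ℏ ≈ 7.483ℏ.
For m_l = -4: cos θ = -4/√56, θ ≈ 122.31°.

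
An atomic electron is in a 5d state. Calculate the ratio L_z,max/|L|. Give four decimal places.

5d means n = 5, l = 2.
|L| = √6 ℏ ≈ 2.4495ℏ, while L_z,max = lℏ = 2ℏ.
L_z,max/|L| = 2/√6 = 0.8165.

L_z,max/|L| = 0.8165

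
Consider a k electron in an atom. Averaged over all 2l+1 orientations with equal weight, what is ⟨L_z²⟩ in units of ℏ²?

⟨L_z²⟩ = 18.67 ℏ²

A k state has l = 7.
m_l runs from −7 to 7, i.e. {-7, -6, -5, -4, -3, -2, -1, 0, 1, 2, 3, 4, 5, 6, 7}.
Average of L_z² over 15 states: 280/15 ℏ² = 18.67 ℏ².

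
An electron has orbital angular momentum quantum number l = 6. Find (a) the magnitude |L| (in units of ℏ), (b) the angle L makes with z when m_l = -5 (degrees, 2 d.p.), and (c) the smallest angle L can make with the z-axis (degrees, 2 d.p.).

|L| = ℏ√(6·7) = √42 ℏ ≈ 6.481ℏ.
For m_l = -5: cos θ = -5/√42, θ ≈ 140.49°.
cos θ_min = 6/√42, so θ_min ≈ 22.21°.

|L| = √42 ℏ ≈ 6.481ℏ; θ(m_l=-5) ≈ 140.49°; θ_min ≈ 22.21°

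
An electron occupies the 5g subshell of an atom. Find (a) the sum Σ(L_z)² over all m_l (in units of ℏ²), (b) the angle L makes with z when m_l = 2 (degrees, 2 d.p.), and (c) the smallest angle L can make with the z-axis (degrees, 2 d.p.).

Σ(L_z)² = 60 ℏ²; θ(m_l=2) ≈ 63.43°; θ_min ≈ 26.57°

5g means n = 5, l = 4.
Σ m_l² = 60, so Σ(L_z)² = 60 ℏ².
For m_l = 2: cos θ = 2/√20, θ ≈ 63.43°.
cos θ_min = 4/√20, so θ_min ≈ 26.57°.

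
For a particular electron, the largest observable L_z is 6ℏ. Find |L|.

|L| = √42 ℏ ≈ 6.481ℏ

Since max m_l = l, l = 6.
Then |L| = ℏ√(6·7) = √42 ℏ.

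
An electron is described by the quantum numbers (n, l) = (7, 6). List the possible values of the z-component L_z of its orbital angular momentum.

L_z ∈ {−6ℏ, −5ℏ, −4ℏ, −3ℏ, −2ℏ, −ℏ, 0, ℏ, 2ℏ, 3ℏ, 4ℏ, 5ℏ, 6ℏ}

L_z = m_l ℏ with m_l ranging from −l to +l in integer steps.
For l = 6: m_l ∈ {-6, -5, -4, -3, -2, -1, 0, 1, 2, 3, 4, 5, 6}.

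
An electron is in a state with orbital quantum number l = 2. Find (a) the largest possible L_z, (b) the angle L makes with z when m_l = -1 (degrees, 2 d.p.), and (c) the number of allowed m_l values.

L_z,max = 2ℏ; θ(m_l=-1) ≈ 114.09°; 5 values

L_z,max = lℏ = 2ℏ.
For m_l = -1: cos θ = -1/√6, θ ≈ 114.09°.
There are 2l+1 = 5 values of m_l.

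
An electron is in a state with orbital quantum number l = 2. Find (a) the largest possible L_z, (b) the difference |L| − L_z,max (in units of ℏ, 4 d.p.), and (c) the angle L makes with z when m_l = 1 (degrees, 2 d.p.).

L_z,max = 2ℏ; |L|−L_z,max ≈ 0.4495ℏ; θ(m_l=1) ≈ 65.91°

L_z,max = lℏ = 2ℏ.
|L| − L_z,max = (√6 − 2)ℏ ≈ 0.4495ℏ.
For m_l = 1: cos θ = 1/√6, θ ≈ 65.91°.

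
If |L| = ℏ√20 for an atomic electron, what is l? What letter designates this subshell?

l = 4 (g orbital)

|L| = ℏ√(l(l+1)), so l(l+1) = 20.
l² + l − 20 = 0 ⇒ l = 4.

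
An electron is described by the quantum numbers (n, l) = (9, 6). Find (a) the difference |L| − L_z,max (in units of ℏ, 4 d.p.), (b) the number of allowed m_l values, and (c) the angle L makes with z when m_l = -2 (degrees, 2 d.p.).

|L| − L_z,max = (√42 − 6)ℏ ≈ 0.4807ℏ.
There are 2l+1 = 13 values of m_l.
For m_l = -2: cos θ = -2/√42, θ ≈ 107.98°.

|L|−L_z,max ≈ 0.4807ℏ; 13 values; θ(m_l=-2) ≈ 107.98°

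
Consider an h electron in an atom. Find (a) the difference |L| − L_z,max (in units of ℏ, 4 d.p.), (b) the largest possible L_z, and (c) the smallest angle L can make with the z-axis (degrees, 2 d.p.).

For an h orbital, l = 5.
|L| − L_z,max = (√30 − 5)ℏ ≈ 0.4772ℏ.
L_z,max = lℏ = 5ℏ.
cos θ_min = 5/√30, so θ_min ≈ 24.09°.

|L|−L_z,max ≈ 0.4772ℏ; L_z,max = 5ℏ; θ_min ≈ 24.09°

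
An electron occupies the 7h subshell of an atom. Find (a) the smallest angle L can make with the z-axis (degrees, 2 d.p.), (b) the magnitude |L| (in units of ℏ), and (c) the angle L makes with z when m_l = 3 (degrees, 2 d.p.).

7h means n = 7, l = 5.
cos θ_min = 5/√30, so θ_min ≈ 24.09°.
|L| = ℏ√(5·6) = √30 ℏ ≈ 5.477ℏ.
For m_l = 3: cos θ = 3/√30, θ ≈ 56.79°.

θ_min ≈ 24.09°; |L| = √30 ℏ ≈ 5.477ℏ; θ(m_l=3) ≈ 56.79°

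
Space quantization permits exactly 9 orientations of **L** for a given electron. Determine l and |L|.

2l + 1 = 9 ⇒ l = 4.
|L| = ℏ√(l(l+1)) = ℏ√(4·5) = 2√5 ℏ.

l = 4, |L| = 2√5 ℏ ≈ 4.472ℏ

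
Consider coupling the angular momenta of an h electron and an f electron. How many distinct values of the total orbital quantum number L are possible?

7

L runs from |5 − 3| = 2 to 5 + 3 = 8.
L ∈ {2, 3, 4, 5, 6, 7, 8}.
That is 7 values.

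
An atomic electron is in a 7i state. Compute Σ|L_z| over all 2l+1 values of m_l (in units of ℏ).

7i means n = 7, l = 6.
The allowed m_l values are -6, -5, -4, -3, -2, -1, 0, 1, 2, 3, 4, 5, 6.
Σ|m_l| = 2(1+2+…+6) = 42.

Σ|L_z| = 42 ℏ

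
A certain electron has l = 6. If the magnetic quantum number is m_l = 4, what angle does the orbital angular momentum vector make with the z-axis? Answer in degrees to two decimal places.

|L|² = l(l+1)ℏ² = 42ℏ², so |L| = √42 ℏ.
L_z = m_l ℏ = 4ℏ.
cos θ = L_z/|L| = 4/√42, so θ ≈ 51.89°.

θ ≈ 51.89°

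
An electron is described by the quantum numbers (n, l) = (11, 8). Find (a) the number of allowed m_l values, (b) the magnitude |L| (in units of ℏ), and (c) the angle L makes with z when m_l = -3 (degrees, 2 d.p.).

17 values; |L| = 6√2 ℏ ≈ 8.485ℏ; θ(m_l=-3) ≈ 110.70°

There are 2l+1 = 17 values of m_l.
|L| = ℏ√(8·9) = 6√2 ℏ ≈ 8.485ℏ.
For m_l = -3: cos θ = -3/√72, θ ≈ 110.70°.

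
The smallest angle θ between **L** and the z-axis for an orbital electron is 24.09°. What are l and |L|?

l = 5, |L| = √30 ℏ ≈ 5.477ℏ

cos²θ_min = l/(l+1) = 0.8334.
Thus l = 0.8334/(1 − 0.8334) ≈ 5.
Then |L| = ℏ√(5·6) = √30 ℏ.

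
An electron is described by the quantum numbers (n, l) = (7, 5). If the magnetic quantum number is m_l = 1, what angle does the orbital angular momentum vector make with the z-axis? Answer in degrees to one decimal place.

|L| = ℏ√(l(l+1)) = √30 ℏ.
L_z = m_l ℏ = 1ℏ.
cos θ = L_z/|L| = 1/√30, so θ ≈ 79.5°.

θ ≈ 79.5°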